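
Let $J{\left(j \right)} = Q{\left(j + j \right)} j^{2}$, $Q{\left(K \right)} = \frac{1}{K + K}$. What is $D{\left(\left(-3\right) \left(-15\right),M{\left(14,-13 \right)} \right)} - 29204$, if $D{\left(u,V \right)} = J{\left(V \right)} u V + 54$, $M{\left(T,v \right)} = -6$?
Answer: $-28745$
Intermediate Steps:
$Q{\left(K \right)} = \frac{1}{2 K}$
$J{\left(j \right)} = \frac{j}{4}$ ($J{\left(j \right)} = \frac{1}{2 \left(j + j\right)} j^{2} = \frac{1}{2 \cdot 2 j} j^{2} = \frac{\frac{1}{2} \frac{1}{j}}{2} j^{2} = \frac{1}{4 j} j^{2} = \frac{j}{4}$)
$D{\left(u,V \right)} = 54 + \frac{u V^{2}}{4}$ ($D{\left(u,V \right)} = \frac{V}{4} u V + 54 = \frac{V u}{4} V + 54 = \frac{u V^{2}}{4} + 54 = 54 + \frac{u V^{2}}{4}$)
$D{\left(\left(-3\right) \left(-15\right),M{\left(14,-13 \right)} \right)} - 29204 = \left(54 + \frac{\left(-3\right) \left(-15\right) \left(-6\right)^{2}}{4}\right) - 29204 = \left(54 + \frac{1}{4} \cdot 45 \cdot 36\right) - 29204 = \left(54 + 405\right) - 29204 = 459 - 29204 = -28745$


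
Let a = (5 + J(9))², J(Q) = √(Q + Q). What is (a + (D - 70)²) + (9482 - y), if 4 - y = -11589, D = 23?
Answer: 141 + 30*√2 ≈ 183.43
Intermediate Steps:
J(Q) = √2*√Q (J(Q) = √(2*Q) = √2*√Q)
y = 11593 (y = 4 - 1*(-11589) = 4 + 11589 = 11593)
a = (5 + 3*√2)² (a = (5 + √2*√9)² = (5 + √2*3)² = (5 + 3*√2)² ≈ 85.426)
(a + (D - 70)²) + (9482 - y) = ((43 + 30*√2) + (23 - 70)²) + (9482 - 1*11593) = ((43 + 30*√2) + (-47)²) + (9482 - 11593) = ((43 + 30*√2) + 2209) - 2111 = (2252 + 30*√2) - 2111 = 141 + 30*√2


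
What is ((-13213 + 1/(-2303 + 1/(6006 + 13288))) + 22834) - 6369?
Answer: 144499612118/44434081 ≈ 3252.0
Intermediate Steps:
((-13213 + 1/(-2303 + 1/(6006 + 13288))) + 22834) - 6369 = ((-13213 + 1/(-2303 + 1/19294)) + 22834) - 6369 = ((-13213 + 1/(-44434081/19294)) + 22834) - 6369 = ((-13213 - 19294/44434081) + 22834) - 6369 = (-587107531547/44434081 + 22834) - 6369 = 427500274007/44434081 - 6369 = 144499612118/44434081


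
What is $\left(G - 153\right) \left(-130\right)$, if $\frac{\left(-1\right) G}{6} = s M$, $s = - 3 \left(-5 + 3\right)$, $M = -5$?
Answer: $-3510$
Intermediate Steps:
$s = 6$ ($s = \left(-3\right) \left(-2\right) = 6$)
$G = 180$ ($G = - 6 \cdot 6 \left(-5\right) = \left(-6\right) \left(-30\right) = 180$)
$\left(G - 153\right) \left(-130\right) = \left(180 - 153\right) \left(-130\right) = 27 \left(-130\right) = -3510$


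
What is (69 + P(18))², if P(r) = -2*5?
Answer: 3481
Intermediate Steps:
P(r) = -10
(69 + P(18))² = (69 - 10)² = 59² = 3481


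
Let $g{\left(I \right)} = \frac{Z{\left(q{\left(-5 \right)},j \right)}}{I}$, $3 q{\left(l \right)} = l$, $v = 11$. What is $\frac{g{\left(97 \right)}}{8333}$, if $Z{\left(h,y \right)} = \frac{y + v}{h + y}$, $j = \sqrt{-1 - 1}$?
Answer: $\frac{3 \left(\sqrt{2} - 11 i\right)}{808301 \left(3 \sqrt{2} + 5 i\right)} \approx -4.2294 \cdot 10^{-6} - 4.6385 \cdot 10^{-6} i$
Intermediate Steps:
$q{\left(l \right)} = \frac{l}{3}$
$j = i \sqrt{2}$ ($j = \sqrt{-2} = i \sqrt{2} \approx 1.4142 i$)
$Z{\left(h,y \right)} = \frac{11 + y}{h + y}$ ($Z{\left(h,y \right)} = \frac{y + 11}{h + y} = \frac{11 + y}{h + y}$)
$g{\left(I \right)} = \frac{11 + i \sqrt{2}}{I \left(- \frac{5}{3} + i \sqrt{2}\right)}$ ($g{\left(I \right)} = \frac{\frac{1}{\frac{1}{3} \left(-5\right) + i \sqrt{2}} \left(11 + i \sqrt{2}\right)}{I} = \frac{\frac{1}{- \frac{5}{3} + i \sqrt{2}} \left(11 + i \sqrt{2}\right)}{I} = \frac{11 + i \sqrt{2}}{I \left(- \frac{5}{3} + i \sqrt{2}\right)}$)
$\frac{g{\left(97 \right)}}{8333} = \frac{3 \cdot \frac{1}{97} \frac{1}{3 \sqrt{2} + 5 i} \left(\sqrt{2} - 11 i\right)}{8333} = 3 \cdot \frac{1}{97} \frac{1}{3 \sqrt{2} + 5 i} \left(\sqrt{2} - 11 i\right) \frac{1}{8333} = \frac{3 \left(\sqrt{2} - 11 i\right)}{97 \left(3 \sqrt{2} + 5 i\right)} \frac{1}{8333} = \frac{3 \left(\sqrt{2} - 11 i\right)}{808301 \left(3 \sqrt{2} + 5 i\right)}$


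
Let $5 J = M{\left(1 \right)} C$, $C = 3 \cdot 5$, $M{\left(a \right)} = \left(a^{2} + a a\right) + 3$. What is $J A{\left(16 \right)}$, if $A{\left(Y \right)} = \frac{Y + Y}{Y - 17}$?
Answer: $-480$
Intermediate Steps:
$M{\left(a \right)} = 3 + 2 a^{2}$ ($M{\left(a \right)} = \left(a^{2} + a^{2}\right) + 3 = 2 a^{2} + 3 = 3 + 2 a^{2}$)
$A{\left(Y \right)} = \frac{2 Y}{-17 + Y}$
$C = 15$
$J = 15$ ($J = \frac{\left(3 + 2 \cdot 1^{2}\right) 15}{5} = \frac{\left(3 + 2 \cdot 1\right) 15}{5} = \frac{\left(3 + 2\right) 15}{5} = \frac{5 \cdot 15}{5} = \frac{1}{5} \cdot 75 = 15$)
$J A{\left(16 \right)} = 15 \cdot 2 \cdot 16 \frac{1}{-17 + 16} = 15 \cdot 2 \cdot 16 \frac{1}{-1} = 15 \cdot 2 \cdot 16 \left(-1\right) = 15 \left(-32\right) = -480$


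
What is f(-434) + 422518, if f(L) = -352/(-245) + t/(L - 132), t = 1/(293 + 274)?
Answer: 4745852393617/11232270 ≈ 4.2252e+5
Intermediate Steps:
t = 1/567 ≈ 0.0017637
f(L) = 352/245 + 1/(567*(-132 + L)) (f(L) = -352/(-245) + 1/(567*(L - 132)) = -352*(-1/245) + 1/(567*(-132 + L)) = 352/245 + 1/(567*(-132 + L)))
f(-434) + 422518 = (-3763549 + 28512*(-434))/(19845*(-132 - 434)) + 422518 = (1/19845)*(-3763549 - 12374208)/(-566) + 422518 = (1/19845)*(-1/566)*(-16137757) + 422518 = 16137757/11232270 + 422518 = 4745852393617/11232270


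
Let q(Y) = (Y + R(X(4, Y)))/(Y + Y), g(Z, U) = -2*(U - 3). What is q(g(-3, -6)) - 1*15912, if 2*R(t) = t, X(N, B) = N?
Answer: -143203/9 ≈ -15911.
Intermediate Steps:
g(Z, U) = 6 - 2*U (g(Z, U) = -2*(-3 + U) = 6 - 2*U)
R(t) = t/2
q(Y) = (2 + Y)/(2*Y) (q(Y) = (Y + (½)*4)/(Y + Y) = (Y + 2)/((2*Y)) = (2 + Y)*(1/(2*Y)) = (2 + Y)/(2*Y))
q(g(-3, -6)) - 1*15912 = (2 + (6 - 2*(-6)))/(2*(6 - 2*(-6))) - 1*15912 = (2 + (6 + 12))/(2*(6 + 12)) - 15912 = (½)*(2 + 18)/18 - 15912 = (½)*(1/18)*20 - 15912 = 5/9 - 15912 = -143203/9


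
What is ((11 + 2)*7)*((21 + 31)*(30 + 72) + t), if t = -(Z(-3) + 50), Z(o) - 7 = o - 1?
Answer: 477841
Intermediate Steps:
Z(o) = 6 + o (Z(o) = 7 + (o - 1) = 7 + (-1 + o) = 6 + o)
t = -53 (t = -((6 - 3) + 50) = -(3 + 50) = -1*53 = -53)
((11 + 2)*7)*((21 + 31)*(30 + 72) + t) = ((11 + 2)*7)*((21 + 31)*(30 + 72) - 53) = (13*7)*(52*102 - 53) = 91*(5304 - 53) = 91*5251 = 477841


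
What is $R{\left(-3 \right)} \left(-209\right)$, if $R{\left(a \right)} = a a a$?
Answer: $5643$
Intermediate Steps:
$R{\left(a \right)} = a^{3}$ ($R{\left(a \right)} = a^{2} a = a^{3}$)
$R{\left(-3 \right)} \left(-209\right) = \left(-3\right)^{3} \left(-209\right) = \left(-27\right) \left(-209\right) = 5643$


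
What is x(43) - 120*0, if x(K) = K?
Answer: 43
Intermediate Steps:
x(43) - 120*0 = 43 - 120*0 = 43 + 0 = 43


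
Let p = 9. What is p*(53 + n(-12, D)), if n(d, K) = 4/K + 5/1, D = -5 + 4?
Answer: 486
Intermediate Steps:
D = -1
n(d, K) = 5 + 4/K (n(d, K) = 4/K + 5*1 = 4/K + 5 = 5 + 4/K)
p*(53 + n(-12, D)) = 9*(53 + (5 + 4/(-1))) = 9*(53 + (5 + 4*(-1))) = 9*(53 + (5 - 4)) = 9*(53 + 1) = 9*54 = 486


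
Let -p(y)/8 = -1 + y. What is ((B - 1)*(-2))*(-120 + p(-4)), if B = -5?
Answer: -960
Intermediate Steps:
p(y) = 8 - 8*y (p(y) = -8*(-1 + y) = 8 - 8*y)
((B - 1)*(-2))*(-120 + p(-4)) = ((-5 - 1)*(-2))*(-120 + (8 - 8*(-4))) = (-6*(-2))*(-120 + (8 + 32)) = 12*(-120 + 40) = 12*(-80) = -960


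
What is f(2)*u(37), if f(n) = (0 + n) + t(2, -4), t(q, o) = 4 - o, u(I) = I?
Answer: 370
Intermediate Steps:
f(n) = 8 + n (f(n) = (0 + n) + (4 - 1*(-4)) = n + (4 + 4) = n + 8 = 8 + n)
f(2)*u(37) = (8 + 2)*37 = 10*37 = 370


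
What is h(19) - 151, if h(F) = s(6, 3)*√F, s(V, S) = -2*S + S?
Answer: -151 - 3*√19 ≈ -164.08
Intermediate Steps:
s(V, S) = -S
h(F) = -3*√F (h(F) = (-1*3)*√F = -3*√F)
h(19) - 151 = -3*√19 - 151 = -151 - 3*√19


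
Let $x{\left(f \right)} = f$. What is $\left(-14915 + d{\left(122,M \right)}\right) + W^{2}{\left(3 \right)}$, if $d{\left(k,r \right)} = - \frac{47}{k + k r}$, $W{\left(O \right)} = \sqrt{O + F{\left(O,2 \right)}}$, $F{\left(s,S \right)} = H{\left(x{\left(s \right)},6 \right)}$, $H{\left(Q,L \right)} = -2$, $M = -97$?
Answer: $- \frac{174672721}{11712} \approx -14914.0$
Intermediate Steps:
$F{\left(s,S \right)} = -2$
$W{\left(O \right)} = \sqrt{-2 + O}$ ($W{\left(O \right)} = \sqrt{O - 2} = \sqrt{-2 + O}$)
$\left(-14915 + d{\left(122,M \right)}\right) + W^{2}{\left(3 \right)} = \left(-14915 - \frac{47}{122 \left(1 - 97\right)}\right) + \left(\sqrt{-2 + 3}\right)^{2} = \left(-14915 - \frac{47}{122 \left(-96\right)}\right) + \left(\sqrt{1}\right)^{2} = \left(-14915 - \frac{47}{122} \left(- \frac{1}{96}\right)\right) + 1^{2} = \left(-14915 + \frac{47}{11712}\right) + 1 = - \frac{174684433}{11712} + 1 = - \frac{174672721}{11712}$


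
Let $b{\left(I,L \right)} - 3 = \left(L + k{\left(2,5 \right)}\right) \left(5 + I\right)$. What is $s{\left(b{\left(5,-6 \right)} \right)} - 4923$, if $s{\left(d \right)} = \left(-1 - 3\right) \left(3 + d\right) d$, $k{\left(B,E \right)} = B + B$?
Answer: $-5875$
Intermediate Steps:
$k{\left(B,E \right)} = 2 B$
$b{\left(I,L \right)} = 3 + \left(4 + L\right) \left(5 + I\right)$ ($b{\left(I,L \right)} = 3 + \left(L + 2 \cdot 2\right) \left(5 + I\right) = 3 + \left(L + 4\right) \left(5 + I\right) = 3 + \left(4 + L\right) \left(5 + I\right)$)
$s{\left(d \right)} = d \left(-12 - 4 d\right)$ ($s{\left(d \right)} = - 4 \left(3 + d\right) d = \left(-12 - 4 d\right) d = d \left(-12 - 4 d\right)$)
$s{\left(b{\left(5,-6 \right)} \right)} - 4923 = - 4 \left(23 + 4 \cdot 5 + 5 \left(-6\right) + 5 \left(-6\right)\right) \left(3 + \left(23 + 4 \cdot 5 + 5 \left(-6\right) + 5 \left(-6\right)\right)\right) - 4923 = - 4 \left(23 + 20 - 30 - 30\right) \left(3 + \left(23 + 20 - 30 - 30\right)\right) - 4923 = \left(-4\right) \left(-17\right) \left(3 - 17\right) - 4923 = \left(-4\right) \left(-17\right) \left(-14\right) - 4923 = -952 - 4923 = -5875$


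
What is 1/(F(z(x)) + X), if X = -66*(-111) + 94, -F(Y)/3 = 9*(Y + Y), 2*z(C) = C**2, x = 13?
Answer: 1/2857 ≈ 0.00035002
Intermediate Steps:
z(C) = C**2/2
F(Y) = -54*Y (F(Y) = -27*(Y + Y) = -27*2*Y = -54*Y)
X = 7420 (X = 7326 + 94 = 7420)
1/(F(z(x)) + X) = 1/(-27*13**2 + 7420) = 1/(-27*169 + 7420) = 1/(-54*169/2 + 7420) = 1/(-4563 + 7420) = 1/2857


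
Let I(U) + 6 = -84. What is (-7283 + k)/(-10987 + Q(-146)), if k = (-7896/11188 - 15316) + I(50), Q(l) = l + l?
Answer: 63463107/31547363 ≈ 2.0117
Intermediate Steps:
Q(l) = 2*l
I(U) = -90 (I(U) = -6 - 84 = -90)
k = -43092556/2797 (k = (-7896/11188 - 15316) - 90 = (-7896*1/11188 - 15316) - 90 = (-1974/2797 - 15316) - 90 = -42840826/2797 - 90 = -43092556/2797 ≈ -15407.)
(-7283 + k)/(-10987 + Q(-146)) = (-7283 - 43092556/2797)/(-10987 + 2*(-146)) = -63463107/(2797*(-10987 - 292)) = -63463107/2797/(-11279) = -63463107/2797*(-1/11279) = 63463107/31547363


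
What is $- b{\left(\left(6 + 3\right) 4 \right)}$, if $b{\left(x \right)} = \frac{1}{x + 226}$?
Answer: $- \frac{1}{262} \approx -0.0038168$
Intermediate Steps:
$b{\left(x \right)} = \frac{1}{226 + x}$
$- b{\left(\left(6 + 3\right) 4 \right)} = - \frac{1}{226 + \left(6 + 3\right) 4} = - \frac{1}{226 + 9 \cdot 4} = - \frac{1}{226 + 36} = - \frac{1}{262}$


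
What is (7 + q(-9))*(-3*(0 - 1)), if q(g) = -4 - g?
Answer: 36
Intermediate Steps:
(7 + q(-9))*(-3*(0 - 1)) = (7 + (-4 - 1*(-9)))*(-3*(0 - 1)) = (7 + (-4 + 9))*(-3*(-1)) = (7 + 5)*3 = 12*3 = 36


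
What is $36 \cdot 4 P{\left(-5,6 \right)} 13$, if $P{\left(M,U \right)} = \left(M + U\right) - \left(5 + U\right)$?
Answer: $-18720$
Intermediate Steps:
$P{\left(M,U \right)} = -5 + M$
$36 \cdot 4 P{\left(-5,6 \right)} 13 = 36 \cdot 4 \left(-5 - 5\right) 13 = 36 \cdot 4 \left(-10\right) 13 = 36 \left(-40\right) 13 = \left(-1440\right) 13 = -18720$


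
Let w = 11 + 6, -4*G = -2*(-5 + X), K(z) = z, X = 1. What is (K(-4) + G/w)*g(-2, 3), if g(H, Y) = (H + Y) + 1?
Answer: -140/17 ≈ -8.2353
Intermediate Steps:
G = -2 (G = -(-1)*(-5 + 1)/2 = -(-1)*(-4)/2 = -1/4*8 = -2)
g(H, Y) = 1 + H + Y
w = 17
(K(-4) + G/w)*g(-2, 3) = (-4 - 2/17)*(1 - 2 + 3) = (-4 - 2*1/17)*2 = (-4 - 2/17)*2 = -70/17*2 = -140/17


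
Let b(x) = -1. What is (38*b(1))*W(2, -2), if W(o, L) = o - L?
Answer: -152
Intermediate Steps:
(38*b(1))*W(2, -2) = (38*(-1))*(2 - 1*(-2)) = -38*(2 + 2) = -38*4 = -152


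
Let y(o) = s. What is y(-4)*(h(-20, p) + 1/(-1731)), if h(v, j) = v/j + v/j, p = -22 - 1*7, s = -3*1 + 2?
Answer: -69211/50199 ≈ -1.3787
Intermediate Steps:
s = -1 (s = -3 + 2 = -1)
y(o) = -1
p = -29 (p = -22 - 7 = -29)
h(v, j) = 2*v/j
y(-4)*(h(-20, p) + 1/(-1731)) = -(2*(-20)/(-29) + 1/(-1731)) = -(2*(-20)*(-1/29) - 1/1731) = -(40/29 - 1/1731) = -1*69211/50199 = -69211/50199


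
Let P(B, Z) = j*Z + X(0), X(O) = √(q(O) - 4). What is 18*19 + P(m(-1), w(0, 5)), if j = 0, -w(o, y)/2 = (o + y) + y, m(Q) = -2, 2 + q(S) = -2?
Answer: 342 + 2*I*√2 ≈ 342.0 + 2.8284*I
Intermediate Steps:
q(S) = -4 (q(S) = -2 - 2 = -4)
w(o, y) = -4*y - 2*o (w(o, y) = -2*((o + y) + y) = -2*(o + 2*y) = -4*y - 2*o)
X(O) = 2*I*√2 (X(O) = √(-4 - 4) = √(-8) = 2*I*√2)
P(B, Z) = 2*I*√2 (P(B, Z) = 0*Z + 2*I*√2 = 0 + 2*I*√2 = 2*I*√2)
18*19 + P(m(-1), w(0, 5)) = 18*19 + 2*I*√2 = 342 + 2*I*√2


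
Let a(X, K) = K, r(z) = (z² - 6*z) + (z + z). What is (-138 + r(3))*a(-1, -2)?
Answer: 282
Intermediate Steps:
r(z) = z² - 4*z (r(z) = (z² - 6*z) + 2*z = z² - 4*z)
(-138 + r(3))*a(-1, -2) = (-138 + 3*(-4 + 3))*(-2) = (-138 + 3*(-1))*(-2) = (-138 - 3)*(-2) = -141*(-2) = 282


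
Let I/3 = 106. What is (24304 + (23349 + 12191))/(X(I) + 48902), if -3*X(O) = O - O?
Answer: 29922/24451 ≈ 1.2238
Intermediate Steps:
I = 318 (I = 3*106 = 318)
X(O) = 0 (X(O) = -(O - O)/3 = -⅓*0 = 0)
(24304 + (23349 + 12191))/(X(I) + 48902) = (24304 + (23349 + 12191))/(0 + 48902) = (24304 + 35540)/48902 = 59844*(1/48902) = 29922/24451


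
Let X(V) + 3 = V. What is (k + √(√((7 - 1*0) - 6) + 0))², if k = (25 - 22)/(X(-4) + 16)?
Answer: 16/9 ≈ 1.7778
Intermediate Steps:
X(V) = -3 + V
k = ⅓ (k = (25 - 22)/((-3 - 4) + 16) = 3/(-7 + 16) = 3/9 = 3*(⅑) = ⅓ ≈ 0.33333)
(k + √(√((7 - 1*0) - 6) + 0))² = (⅓ + √(√((7 - 1*0) - 6) + 0))² = (⅓ + √(√((7 + 0) - 6) + 0))² = (⅓ + √(√(7 - 6) + 0))² = (⅓ + √(√1 + 0))² = (⅓ + √(1 + 0))² = (⅓ + √1)² = (⅓ + 1)² = (4/3)² = 16/9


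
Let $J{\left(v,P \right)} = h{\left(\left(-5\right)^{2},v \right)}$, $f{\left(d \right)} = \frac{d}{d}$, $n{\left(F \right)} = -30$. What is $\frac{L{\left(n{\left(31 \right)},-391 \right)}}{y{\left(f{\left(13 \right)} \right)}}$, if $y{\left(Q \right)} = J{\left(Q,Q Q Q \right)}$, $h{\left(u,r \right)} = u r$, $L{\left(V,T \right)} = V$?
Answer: $- \frac{6}{5} \approx -1.2$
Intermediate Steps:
$h{\left(u,r \right)} = r u$
$f{\left(d \right)} = 1$
$J{\left(v,P \right)} = 25 v$ ($J{\left(v,P \right)} = v \left(-5\right)^{2} = v 25 = 25 v$)
$y{\left(Q \right)} = 25 Q$
$\frac{L{\left(n{\left(31 \right)},-391 \right)}}{y{\left(f{\left(13 \right)} \right)}} = - \frac{30}{25 \cdot 1} = - \frac{30}{25} = \left(-30\right) \frac{1}{25} = - \frac{6}{5}$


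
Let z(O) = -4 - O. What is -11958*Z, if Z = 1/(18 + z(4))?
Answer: -5979/5 ≈ -1195.8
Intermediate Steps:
Z = ⅒ (Z = 1/(18 + (-4 - 1*4)) = 1/(18 + (-4 - 4)) = 1/(18 - 8) = 1/10 = ⅒ ≈ 0.10000)
-11958*Z = -11958*⅒ = -5979/5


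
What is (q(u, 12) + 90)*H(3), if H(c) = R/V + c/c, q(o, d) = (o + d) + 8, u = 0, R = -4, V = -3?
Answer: 770/3 ≈ 256.67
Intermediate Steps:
q(o, d) = 8 + d + o (q(o, d) = (d + o) + 8 = 8 + d + o)
H(c) = 7/3 (H(c) = -4/(-3) + c/c = -4*(-⅓) + 1 = 4/3 + 1 = 7/3)
(q(u, 12) + 90)*H(3) = ((8 + 12 + 0) + 90)*(7/3) = (20 + 90)*(7/3) = 110*(7/3) = 770/3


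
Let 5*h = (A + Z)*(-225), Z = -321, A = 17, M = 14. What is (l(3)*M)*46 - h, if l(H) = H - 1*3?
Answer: -13680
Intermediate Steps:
l(H) = -3 + H (l(H) = H - 3 = -3 + H)
h = 13680 (h = ((17 - 321)*(-225))/5 = (-304*(-225))/5 = (1/5)*68400 = 13680)
(l(3)*M)*46 - h = ((-3 + 3)*14)*46 - 1*13680 = (0*14)*46 - 13680 = 0*46 - 13680 = 0 - 13680 = -13680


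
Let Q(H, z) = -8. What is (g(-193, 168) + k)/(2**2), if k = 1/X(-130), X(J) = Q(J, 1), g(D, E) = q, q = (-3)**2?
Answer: 71/32 ≈ 2.2188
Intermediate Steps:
q = 9
g(D, E) = 9
X(J) = -8
k = -1/8 (k = 1/(-8) = -1/8 ≈ -0.12500)
(g(-193, 168) + k)/(2**2) = (9 - 1/8)/(2**2) = (71/8)/4 = (71/8)*(1/4) = 71/32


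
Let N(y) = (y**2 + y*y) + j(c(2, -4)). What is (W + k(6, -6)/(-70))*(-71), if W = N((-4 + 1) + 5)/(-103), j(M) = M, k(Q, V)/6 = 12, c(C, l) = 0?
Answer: 283148/3605 ≈ 78.543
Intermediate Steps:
k(Q, V) = 72 (k(Q, V) = 6*12 = 72)
N(y) = 2*y**2 (N(y) = (y**2 + y*y) + 0 = (y**2 + y**2) + 0 = 2*y**2 + 0 = 2*y**2)
W = -8/103 (W = (2*((-4 + 1) + 5)**2)/(-103) = (2*(-3 + 5)**2)*(-1/103) = (2*2**2)*(-1/103) = (2*4)*(-1/103) = 8*(-1/103) = -8/103 ≈ -0.077670)
(W + k(6, -6)/(-70))*(-71) = (-8/103 + 72/(-70))*(-71) = (-8/103 + 72*(-1/70))*(-71) = (-8/103 - 36/35)*(-71) = -3988/3605*(-71) = 283148/3605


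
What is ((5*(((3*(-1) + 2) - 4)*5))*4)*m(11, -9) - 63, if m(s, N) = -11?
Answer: 5437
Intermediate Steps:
((5*(((3*(-1) + 2) - 4)*5))*4)*m(11, -9) - 63 = ((5*(((3*(-1) + 2) - 4)*5))*4)*(-11) - 63 = ((5*(((-3 + 2) - 4)*5))*4)*(-11) - 63 = ((5*((-1 - 4)*5))*4)*(-11) - 63 = ((5*(-5*5))*4)*(-11) - 63 = ((5*(-25))*4)*(-11) - 63 = -125*4*(-11) - 63 = -500*(-11) - 63 = 5500 - 63 = 5437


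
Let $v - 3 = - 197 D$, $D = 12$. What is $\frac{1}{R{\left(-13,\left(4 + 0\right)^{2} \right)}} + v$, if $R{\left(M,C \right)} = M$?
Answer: $- \frac{30694}{13} \approx -2361.1$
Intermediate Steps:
$v = -2361$ ($v = 3 - 2364 = -2361$)
$\frac{1}{R{\left(-13,\left(4 + 0\right)^{2} \right)}} + v = \frac{1}{-13} - 2361 = - \frac{1}{13} - 2361 = - \frac{30694}{13}$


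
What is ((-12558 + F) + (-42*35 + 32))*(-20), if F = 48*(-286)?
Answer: 554480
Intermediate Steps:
F = -13728
((-12558 + F) + (-42*35 + 32))*(-20) = ((-12558 - 13728) + (-42*35 + 32))*(-20) = (-26286 + (-1470 + 32))*(-20) = (-26286 - 1438)*(-20) = -27724*(-20) = 554480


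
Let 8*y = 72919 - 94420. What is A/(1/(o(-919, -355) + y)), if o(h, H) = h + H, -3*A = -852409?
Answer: -27015398437/24 ≈ -1.1256e+9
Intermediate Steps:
A = 852409/3 (A = -⅓*(-852409) = 852409/3 ≈ 2.8414e+5)
y = -21501/8 (y = (72919 - 94420)/8 = (⅛)*(-21501) = -21501/8 ≈ -2687.6)
o(h, H) = H + h
A/(1/(o(-919, -355) + y)) = 852409/(3*(1/((-355 - 919) - 21501/8))) = 852409/(3*(1/(-1274 - 21501/8))) = 852409/(3*(1/(-31693/8))) = 852409/(3*(-8/31693)) = (852409/3)*(-31693/8) = -27015398437/24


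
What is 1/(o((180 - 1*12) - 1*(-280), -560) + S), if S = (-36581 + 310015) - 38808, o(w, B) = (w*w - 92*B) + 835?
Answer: 1/487685 ≈ 2.0505e-6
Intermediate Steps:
o(w, B) = 835 + w² - 92*B (o(w, B) = (w² - 92*B) + 835 = 835 + w² - 92*B)
S = 234626 (S = 273434 - 38808 = 234626)
1/(o((180 - 1*12) - 1*(-280), -560) + S) = 1/((835 + ((180 - 1*12) - 1*(-280))² - 92*(-560)) + 234626) = 1/((835 + ((180 - 12) + 280)² + 51520) + 234626) = 1/((835 + (168 + 280)² + 51520) + 234626) = 1/((835 + 448² + 51520) + 234626) = 1/((835 + 200704 + 51520) + 234626) = 1/(253059 + 234626) = 1/487685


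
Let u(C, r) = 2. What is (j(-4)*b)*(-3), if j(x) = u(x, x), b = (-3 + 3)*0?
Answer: 0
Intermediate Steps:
b = 0 (b = 0*0 = 0)
j(x) = 2
(j(-4)*b)*(-3) = (2*0)*(-3) = 0*(-3) = 0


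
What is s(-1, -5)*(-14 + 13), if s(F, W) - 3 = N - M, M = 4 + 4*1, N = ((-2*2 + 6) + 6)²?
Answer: -59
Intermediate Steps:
N = 64 (N = ((-4 + 6) + 6)² = (2 + 6)² = 8² = 64)
M = 8 (M = 4 + 4 = 8)
s(F, W) = 59 (s(F, W) = 3 + (64 - 1*8) = 3 + (64 - 8) = 3 + 56 = 59)
s(-1, -5)*(-14 + 13) = 59*(-14 + 13) = 59*(-1) = -59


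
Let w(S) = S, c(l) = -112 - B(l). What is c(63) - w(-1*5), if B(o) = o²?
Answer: -4076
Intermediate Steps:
c(l) = -112 - l²
c(63) - w(-1*5) = (-112 - 1*63²) - (-1)*5 = (-112 - 1*3969) - 1*(-5) = (-112 - 3969) + 5 = -4081 + 5 = -4076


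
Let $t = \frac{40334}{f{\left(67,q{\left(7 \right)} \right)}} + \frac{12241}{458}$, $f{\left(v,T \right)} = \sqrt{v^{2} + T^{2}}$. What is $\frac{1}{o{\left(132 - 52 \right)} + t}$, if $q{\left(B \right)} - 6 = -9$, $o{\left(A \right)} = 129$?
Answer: $- \frac{10495097938}{22740678712353} + \frac{604330084 \sqrt{4498}}{22740678712353} \approx 0.0013208$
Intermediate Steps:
$q{\left(B \right)} = -3$ ($q{\left(B \right)} = 6 - 9 = -3$)
$f{\left(v,T \right)} = \sqrt{T^{2} + v^{2}}$
$t = \frac{12241}{458} + \frac{20167 \sqrt{4498}}{2249}$ ($t = \frac{40334}{\sqrt{\left(-3\right)^{2} + 67^{2}}} + \frac{12241}{458} = \frac{40334}{\sqrt{9 + 4489}} + 12241 \cdot \frac{1}{458} = \frac{40334}{\sqrt{4498}} + \frac{12241}{458} = 40334 \frac{\sqrt{4498}}{4498} + \frac{12241}{458} = \frac{20167 \sqrt{4498}}{2249} + \frac{12241}{458} = \frac{12241}{458} + \frac{20167 \sqrt{4498}}{2249} \approx 628.13$)
$\frac{1}{o{\left(132 - 52 \right)} + t} = \frac{1}{129 + \left(\frac{12241}{458} + \frac{20167 \sqrt{4498}}{2249}\right)} = \frac{1}{\frac{71323}{458} + \frac{20167 \sqrt{4498}}{2249}}$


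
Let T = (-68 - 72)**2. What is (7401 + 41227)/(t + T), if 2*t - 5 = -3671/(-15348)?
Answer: 1492685088/601722011 ≈ 2.4807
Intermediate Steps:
T = 19600 (T = (-140)**2 = 19600)
t = 80411/30696 (t = 5/2 + (-3671/(-15348))/2 = 5/2 + (-3671*(-1/15348))/2 = 5/2 + (1/2)*(3671/15348) = 5/2 + 3671/30696 = 80411/30696 ≈ 2.6196)
(7401 + 41227)/(t + T) = (7401 + 41227)/(80411/30696 + 19600) = 48628/(601722011/30696) = 48628*(30696/601722011) = 1492685088/601722011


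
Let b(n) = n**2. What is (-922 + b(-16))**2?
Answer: 443556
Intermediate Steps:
(-922 + b(-16))**2 = (-922 + (-16)**2)**2 = (-922 + 256)**2 = (-666)**2 = 443556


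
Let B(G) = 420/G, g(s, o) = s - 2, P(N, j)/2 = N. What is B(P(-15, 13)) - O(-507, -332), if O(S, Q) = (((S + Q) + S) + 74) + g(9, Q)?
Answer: 1251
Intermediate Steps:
P(N, j) = 2*N
g(s, o) = -2 + s
O(S, Q) = 81 + Q + 2*S (O(S, Q) = (((S + Q) + S) + 74) + (-2 + 9) = (((Q + S) + S) + 74) + 7 = ((Q + 2*S) + 74) + 7 = (74 + Q + 2*S) + 7 = 81 + Q + 2*S)
B(P(-15, 13)) - O(-507, -332) = 420/((2*(-15))) - (81 - 332 + 2*(-507)) = 420/(-30) - (81 - 332 - 1014) = 420*(-1/30) - 1*(-1265) = -14 + 1265 = 1251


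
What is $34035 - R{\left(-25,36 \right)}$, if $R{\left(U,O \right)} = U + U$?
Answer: $34085$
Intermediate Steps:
$R{\left(U,O \right)} = 2 U$
$34035 - R{\left(-25,36 \right)} = 34035 - 2 \left(-25\right) = 34035 - -50 = 34035 + 50 = 34085$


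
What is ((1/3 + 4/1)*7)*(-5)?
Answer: -455/3 ≈ -151.67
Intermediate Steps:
((1/3 + 4/1)*7)*(-5) = ((1*(⅓) + 4*1)*7)*(-5) = ((⅓ + 4)*7)*(-5) = ((13/3)*7)*(-5) = (91/3)*(-5) = -455/3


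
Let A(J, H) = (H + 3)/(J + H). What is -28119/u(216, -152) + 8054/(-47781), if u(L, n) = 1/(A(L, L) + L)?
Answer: -4654220257331/764496 ≈ -6.0880e+6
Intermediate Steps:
A(J, H) = (3 + H)/(H + J)
u(L, n) = 1/(L + (3 + L)/(2*L)) (u(L, n) = 1/((3 + L)/(L + L) + L) = 1/((3 + L)/((2*L)) + L) = 1/((1/(2*L))*(3 + L) + L) = 1/((3 + L)/(2*L) + L) = 1/(L + (3 + L)/(2*L)))
-28119/u(216, -152) + 8054/(-47781) = -28119/(2*216/(3 + 216 + 2*216²)) + 8054/(-47781) = -28119/(2*216/(3 + 216 + 2*46656)) + 8054*(-1/47781) = -28119/(2*216/(3 + 216 + 93312)) - 8054/47781 = -28119/(2*216/93531) - 8054/47781 = -28119/(2*216*(1/93531)) - 8054/47781 = -28119/144/31177 - 8054/47781 = -28119*31177/144 - 8054/47781 = -292222021/48 - 8054/47781 = -4654220257331/764496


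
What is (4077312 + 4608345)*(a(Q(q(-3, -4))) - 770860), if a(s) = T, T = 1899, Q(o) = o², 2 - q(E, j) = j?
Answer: -6678931492377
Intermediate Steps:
q(E, j) = 2 - j
a(s) = 1899
(4077312 + 4608345)*(a(Q(q(-3, -4))) - 770860) = (4077312 + 4608345)*(1899 - 770860) = 8685657*(-768961) = -6678931492377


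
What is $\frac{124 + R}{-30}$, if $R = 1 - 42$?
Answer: $- \frac{83}{30} \approx -2.7667$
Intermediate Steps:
$R = -41$ ($R = 1 - 42 = -41$)
$\frac{124 + R}{-30} = \frac{124 - 41}{-30} = \left(- \frac{1}{30}\right) 83 = - \frac{83}{30}$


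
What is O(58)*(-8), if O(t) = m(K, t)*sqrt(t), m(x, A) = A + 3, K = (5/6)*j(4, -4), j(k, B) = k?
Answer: -488*sqrt(58) ≈ -3716.5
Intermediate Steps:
K = 10/3 (K = (5/6)*4 = 10/3 ≈ 3.3333)
m(x, A) = 3 + A
O(t) = sqrt(t)*(3 + t) (O(t) = (3 + t)*sqrt(t) = sqrt(t)*(3 + t))
O(58)*(-8) = (sqrt(58)*(3 + 58))*(-8) = (sqrt(58)*61)*(-8) = (61*sqrt(58))*(-8) = -488*sqrt(58)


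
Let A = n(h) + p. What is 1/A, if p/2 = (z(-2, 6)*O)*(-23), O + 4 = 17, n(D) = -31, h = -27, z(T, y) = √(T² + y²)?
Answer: 31/14303199 - 1196*√10/14303199 ≈ -0.00026225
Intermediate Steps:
O = 13 (O = -4 + 17 = 13)
p = -1196*√10 (p = 2*((√((-2)² + 6²)*13)*(-23)) = 2*((√(4 + 36)*13)*(-23)) = 2*((√40*13)*(-23)) = 2*(((2*√10)*13)*(-23)) = 2*((26*√10)*(-23)) = 2*(-598*√10) = -1196*√10 ≈ -3782.1)
A = -31 - 1196*√10 ≈ -3813.1
1/A = 1/(-31 - 1196*√10)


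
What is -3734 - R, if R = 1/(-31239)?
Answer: -116646425/31239 ≈ -3734.0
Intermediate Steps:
R = -1/31239 ≈ -3.2011e-5
-3734 - R = -3734 - 1*(-1/31239) = -3734 + 1/31239 = -116646425/31239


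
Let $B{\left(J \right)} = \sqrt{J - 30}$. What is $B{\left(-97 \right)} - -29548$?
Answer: $29548 + i \sqrt{127} \approx 29548.0 + 11.269 i$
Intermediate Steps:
$B{\left(J \right)} = \sqrt{-30 + J}$
$B{\left(-97 \right)} - -29548 = \sqrt{-30 - 97} - -29548 = \sqrt{-127} + 29548 = i \sqrt{127} + 29548 = 29548 + i \sqrt{127}$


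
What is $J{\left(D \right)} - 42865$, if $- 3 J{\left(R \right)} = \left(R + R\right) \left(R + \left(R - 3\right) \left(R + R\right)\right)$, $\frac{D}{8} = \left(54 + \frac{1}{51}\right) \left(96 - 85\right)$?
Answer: $- \frac{56969773185055345}{397953} \approx -1.4316 \cdot 10^{11}$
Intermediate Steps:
$D = \frac{242440}{51}$ ($D = 8 \left(54 + \frac{1}{51}\right) \left(96 - 85\right) = 8 \left(54 + \frac{1}{51}\right) 11 = 8 \cdot \frac{2755}{51} \cdot 11 = 8 \cdot \frac{30305}{51} = \frac{242440}{51} \approx 4753.7$)
$J{\left(R \right)} = - \frac{2 R \left(R + 2 R \left(-3 + R\right)\right)}{3}$ ($J{\left(R \right)} = - \frac{\left(R + R\right) \left(R + \left(R - 3\right) \left(R + R\right)\right)}{3} = - \frac{2 R \left(R + \left(-3 + R\right) 2 R\right)}{3} = - \frac{2 R \left(R + 2 R \left(-3 + R\right)\right)}{3}$)
$J{\left(D \right)} - 42865 = \frac{2 \left(\frac{242440}{51}\right)^{2} \left(5 - \frac{484880}{51}\right)}{3} - 42865 = \frac{2}{3} \cdot \frac{58777153600}{2601} \left(5 - \frac{484880}{51}\right) - 42865 = \frac{2}{3} \cdot \frac{58777153600}{2601} \left(- \frac{484625}{51}\right) - 42865 = - \frac{56969756126800000}{397953} - 42865 = - \frac{56969773185055345}{397953}$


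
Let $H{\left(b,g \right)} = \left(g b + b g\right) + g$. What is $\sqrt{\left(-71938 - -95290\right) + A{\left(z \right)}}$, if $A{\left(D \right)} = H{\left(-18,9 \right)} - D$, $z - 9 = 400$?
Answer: $2 \sqrt{5657} \approx 150.43$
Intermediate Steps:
$H{\left(b,g \right)} = g + 2 b g$ ($H{\left(b,g \right)} = \left(b g + b g\right) + g = 2 b g + g = g + 2 b g$)
$z = 409$ ($z = 9 + 400 = 409$)
$A{\left(D \right)} = -315 - D$ ($A{\left(D \right)} = 9 \left(1 + 2 \left(-18\right)\right) - D = 9 \left(1 - 36\right) - D = 9 \left(-35\right) - D = -315 - D$)
$\sqrt{\left(-71938 - -95290\right) + A{\left(z \right)}} = \sqrt{\left(-71938 - -95290\right) - 724} = \sqrt{\left(-71938 + 95290\right) - 724} = \sqrt{23352 - 724} = \sqrt{22628} = 2 \sqrt{5657}$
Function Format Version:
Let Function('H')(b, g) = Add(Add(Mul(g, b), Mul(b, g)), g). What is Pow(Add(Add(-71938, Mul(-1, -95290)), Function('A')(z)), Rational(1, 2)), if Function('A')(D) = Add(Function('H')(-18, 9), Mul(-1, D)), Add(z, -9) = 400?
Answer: Mul(2, Pow(5657, Rational(1, 2))) ≈ 150.43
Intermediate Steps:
Function('H')(b, g) = Add(g, Mul(2, b, g)) (Function('H')(b, g) = Add(Add(Mul(b, g), Mul(b, g)), g) = Add(Mul(2, b, g), g) = Add(g, Mul(2, b, g)))
z = 409 (z = Add(9, 400) = 409)
Function('A')(D) = Add(-315, Mul(-1, D)) (Function('A')(D) = Add(Mul(9, Add(1, Mul(2, -18))), Mul(-1, D)) = Add(Mul(9, Add(1, -36)), Mul(-1, D)) = Add(Mul(9, -35), Mul(-1, D)) = Add(-315, Mul(-1, D)))
Pow(Add(Add(-71938, Mul(-1, -95290)), Function('A')(z)), Rational(1, 2)) = Pow(Add(Add(-71938, Mul(-1, -95290)), Add(-315, Mul(-1, 409))), Rational(1, 2)) = Pow(Add(Add(-71938, 95290), Add(-315, -409)), Rational(1, 2)) = Pow(Add(23352, -724), Rational(1, 2)) = Pow(22628, Rational(1, 2)) = Mul(2, Pow(5657, Rational(1, 2)))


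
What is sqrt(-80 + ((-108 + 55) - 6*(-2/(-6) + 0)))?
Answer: 3*I*sqrt(15) ≈ 11.619*I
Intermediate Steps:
sqrt(-80 + ((-108 + 55) - 6*(-2/(-6) + 0))) = sqrt(-80 + (-53 - 6*(-2*(-1/6) + 0))) = sqrt(-80 + (-53 - 6*(1/3 + 0))) = sqrt(-80 + (-53 - 6*1/3)) = sqrt(-80 + (-53 - 2)) = sqrt(-80 - 55) = sqrt(-135) = 3*I*sqrt(15)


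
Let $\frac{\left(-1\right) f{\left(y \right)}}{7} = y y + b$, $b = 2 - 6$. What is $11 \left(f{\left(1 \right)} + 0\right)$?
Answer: $231$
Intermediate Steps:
$b = -4$ ($b = 2 - 6 = -4$)
$f{\left(y \right)} = 28 - 7 y^{2}$ ($f{\left(y \right)} = - 7 \left(y y - 4\right) = - 7 \left(y^{2} - 4\right) = - 7 \left(-4 + y^{2}\right) = 28 - 7 y^{2}$)
$11 \left(f{\left(1 \right)} + 0\right) = 11 \left(\left(28 - 7 \cdot 1^{2}\right) + 0\right) = 11 \left(\left(28 - 7\right) + 0\right) = 11 \left(21 + 0\right) = 11 \cdot 21 = 231$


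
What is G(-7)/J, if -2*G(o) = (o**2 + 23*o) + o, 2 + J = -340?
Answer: -119/684 ≈ -0.17398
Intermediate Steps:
J = -342 (J = -2 - 340 = -342)
G(o) = -12*o - o**2/2 (G(o) = -((o**2 + 23*o) + o)/2 = -(o**2 + 24*o)/2 = -12*o - o**2/2)
G(-7)/J = -1/2*(-7)*(24 - 7)/(-342) = -1/2*(-7)*17*(-1/342) = (119/2)*(-1/342) = -119/684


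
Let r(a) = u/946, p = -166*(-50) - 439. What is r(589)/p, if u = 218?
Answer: 109/3718253 ≈ 2.9315e-5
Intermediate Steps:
p = 7861 (p = 8300 - 439 = 7861)
r(a) = 109/473 (r(a) = 218/946 = 218*(1/946) = 109/473)
r(589)/p = (109/473)/7861 = (109/473)*(1/7861) = 109/3718253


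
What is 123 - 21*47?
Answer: -864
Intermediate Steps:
123 - 21*47 = 123 - 987 = -864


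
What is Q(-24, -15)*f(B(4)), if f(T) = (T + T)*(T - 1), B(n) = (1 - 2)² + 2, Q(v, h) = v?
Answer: -288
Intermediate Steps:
B(n) = 3 (B(n) = (-1)² + 2 = 1 + 2 = 3)
f(T) = 2*T*(-1 + T) (f(T) = (2*T)*(-1 + T) = 2*T*(-1 + T))
Q(-24, -15)*f(B(4)) = -48*3*(-1 + 3) = -48*3*2 = -24*12 = -288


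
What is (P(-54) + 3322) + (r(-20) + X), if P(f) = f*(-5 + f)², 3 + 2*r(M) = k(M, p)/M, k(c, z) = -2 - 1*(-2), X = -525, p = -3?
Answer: -370357/2 ≈ -1.8518e+5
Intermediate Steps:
k(c, z) = 0 (k(c, z) = -2 + 2 = 0)
r(M) = -3/2 (r(M) = -3/2 + (0/M)/2 = -3/2 + (½)*0 = -3/2 + 0 = -3/2)
(P(-54) + 3322) + (r(-20) + X) = (-54*(-5 - 54)² + 3322) + (-3/2 - 525) = (-54*(-59)² + 3322) - 1053/2 = (-54*3481 + 3322) - 1053/2 = (-187974 + 3322) - 1053/2 = -184652 - 1053/2 = -370357/2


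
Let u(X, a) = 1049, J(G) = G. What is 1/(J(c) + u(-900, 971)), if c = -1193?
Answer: -1/144 ≈ -0.0069444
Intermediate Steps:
1/(J(c) + u(-900, 971)) = 1/(-1193 + 1049) = 1/(-144) = -1/144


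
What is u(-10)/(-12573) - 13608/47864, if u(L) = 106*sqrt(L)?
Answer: -1701/5983 - 106*I*sqrt(10)/12573 ≈ -0.28431 - 0.02666*I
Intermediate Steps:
u(-10)/(-12573) - 13608/47864 = (106*sqrt(-10))/(-12573) - 13608/47864 = (106*(I*sqrt(10)))*(-1/12573) - 13608*1/47864 = (106*I*sqrt(10))*(-1/12573) - 1701/5983 = -106*I*sqrt(10)/12573 - 1701/5983 = -1701/5983 - 106*I*sqrt(10)/12573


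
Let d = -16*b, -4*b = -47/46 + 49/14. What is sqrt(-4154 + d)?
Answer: I*sqrt(2192222)/23 ≈ 64.375*I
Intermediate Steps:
b = -57/92 (b = -(-47/46 + 49/14)/4 = -(-47*1/46 + 49*(1/14))/4 = -(-47/46 + 7/2)/4 = -1/4*57/23 = -57/92 ≈ -0.61957)
d = 228/23 (d = -16*(-57/92) = 228/23 ≈ 9.9130)
sqrt(-4154 + d) = sqrt(-4154 + 228/23) = sqrt(-95314/23) = I*sqrt(2192222)/23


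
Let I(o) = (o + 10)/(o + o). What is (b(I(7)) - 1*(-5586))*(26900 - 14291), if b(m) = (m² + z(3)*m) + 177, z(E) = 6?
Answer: 14264120385/196 ≈ 7.2776e+7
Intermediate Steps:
I(o) = (10 + o)/(2*o) (I(o) = (10 + o)/((2*o)) = (10 + o)*(1/(2*o)) = (10 + o)/(2*o))
b(m) = 177 + m² + 6*m (b(m) = (m² + 6*m) + 177 = 177 + m² + 6*m)
(b(I(7)) - 1*(-5586))*(26900 - 14291) = ((177 + ((½)*(10 + 7)/7)² + 6*((½)*(10 + 7)/7)) - 1*(-5586))*(26900 - 14291) = ((177 + ((½)*(⅐)*17)² + 6*((½)*(⅐)*17)) + 5586)*12609 = ((177 + (17/14)² + 6*(17/14)) + 5586)*12609 = ((177 + 289/196 + 51/7) + 5586)*12609 = (36409/196 + 5586)*12609 = (1131265/196)*12609 = 14264120385/196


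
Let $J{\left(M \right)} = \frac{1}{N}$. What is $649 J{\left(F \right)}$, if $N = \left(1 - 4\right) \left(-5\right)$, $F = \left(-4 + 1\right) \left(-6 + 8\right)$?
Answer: $\frac{649}{15} \approx 43.267$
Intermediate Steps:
$F = -6$ ($F = \left(-3\right) 2 = -6$)
$N = 15$ ($N = \left(-3\right) \left(-5\right) = 15$)
$J{\left(M \right)} = \frac{1}{15}$
$649 J{\left(F \right)} = 649 \cdot \frac{1}{15} = \frac{649}{15}$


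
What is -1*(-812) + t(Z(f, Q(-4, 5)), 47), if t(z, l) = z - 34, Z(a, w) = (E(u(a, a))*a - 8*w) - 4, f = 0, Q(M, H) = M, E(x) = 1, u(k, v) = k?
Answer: 806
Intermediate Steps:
Z(a, w) = -4 + a - 8*w (Z(a, w) = (1*a - 8*w) - 4 = (a - 8*w) - 4 = -4 + a - 8*w)
t(z, l) = -34 + z
-1*(-812) + t(Z(f, Q(-4, 5)), 47) = -1*(-812) + (-34 + (-4 + 0 - 8*(-4))) = 812 + (-34 + (-4 + 0 + 32)) = 812 + (-34 + 28) = 812 - 6 = 806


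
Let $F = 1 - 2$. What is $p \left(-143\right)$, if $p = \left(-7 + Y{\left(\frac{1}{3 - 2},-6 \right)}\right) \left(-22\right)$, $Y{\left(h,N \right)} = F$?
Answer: $-25168$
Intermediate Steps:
$F = -1$ ($F = 1 - 2 = -1$)
$Y{\left(h,N \right)} = -1$
$p = 176$ ($p = \left(-7 - 1\right) \left(-22\right) = \left(-8\right) \left(-22\right) = 176$)
$p \left(-143\right) = 176 \left(-143\right) = -25168$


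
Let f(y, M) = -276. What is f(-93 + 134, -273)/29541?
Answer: -92/9847 ≈ -0.0093430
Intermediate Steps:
f(-93 + 134, -273)/29541 = -276/29541 = -276*1/29541 = -92/9847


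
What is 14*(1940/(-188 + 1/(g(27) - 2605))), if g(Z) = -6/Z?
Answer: -127364104/881609 ≈ -144.47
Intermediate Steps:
14*(1940/(-188 + 1/(g(27) - 2605))) = 14*(1940/(-188 + 1/(-6/27 - 2605))) = 14*(1940/(-188 + 1/(-6*1/27 - 2605))) = 14*(1940/(-188 + 1/(-2/9 - 2605))) = 14*(1940/(-188 + 1/(-23447/9))) = 14*(1940/(-188 - 9/23447)) = 14*(1940/(-4408045/23447)) = 14*(1940*(-23447/4408045)) = 14*(-9097436/881609) = -127364104/881609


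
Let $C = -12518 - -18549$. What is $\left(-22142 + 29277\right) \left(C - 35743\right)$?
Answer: $-211995120$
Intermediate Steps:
$C = 6031$ ($C = -12518 + 18549 = 6031$)
$\left(-22142 + 29277\right) \left(C - 35743\right) = \left(-22142 + 29277\right) \left(6031 - 35743\right) = 7135 \left(-29712\right) = -211995120$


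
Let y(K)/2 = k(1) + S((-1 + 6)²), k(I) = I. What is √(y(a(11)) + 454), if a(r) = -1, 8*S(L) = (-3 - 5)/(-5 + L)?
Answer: √45590/10 ≈ 21.352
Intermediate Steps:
S(L) = -1/(-5 + L) (S(L) = ((-3 - 5)/(-5 + L))/8 = (-8/(-5 + L))/8 = -1/(-5 + L))
y(K) = 19/10 (y(K) = 2*(1 - 1/(-5 + (-1 + 6)²)) = 2*(1 - 1/(-5 + 5²)) = 2*(1 - 1/(-5 + 25)) = 2*(1 - 1/20) = 2*(19/20) = 19/10)
√(y(a(11)) + 454) = √(19/10 + 454) = √(4559/10) = √45590/10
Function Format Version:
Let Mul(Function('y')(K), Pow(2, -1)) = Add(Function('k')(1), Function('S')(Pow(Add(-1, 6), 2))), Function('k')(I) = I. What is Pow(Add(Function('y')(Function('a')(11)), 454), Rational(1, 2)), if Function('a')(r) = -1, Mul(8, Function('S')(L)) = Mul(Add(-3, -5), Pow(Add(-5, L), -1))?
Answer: Mul(Rational(1, 10), Pow(45590, Rational(1, 2))) ≈ 21.352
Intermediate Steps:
Function('S')(L) = Mul(-1, Pow(Add(-5, L), -1)) (Function('S')(L) = Mul(Rational(1, 8), Mul(Add(-3, -5), Pow(Add(-5, L), -1))) = Mul(Rational(1, 8), Mul(-8, Pow(Add(-5, L), -1))) = Mul(-1, Pow(Add(-5, L), -1)))
Function('y')(K) = Rational(19, 10) (Function('y')(K) = Mul(2, Add(1, Mul(-1, Pow(Add(-5, Pow(Add(-1, 6), 2)), -1)))) = Mul(2, Add(1, Mul(-1, Pow(Add(-5, Pow(5, 2)), -1)))) = Mul(2, Add(1, Mul(-1, Pow(Add(-5, 25), -1)))) = Mul(2, Add(1, Mul(-1, Pow(20, -1)))) = Mul(2, Add(1, Mul(-1, Rational(1, 20)))) = Mul(2, Add(1, Rational(-1, 20))) = Mul(2, Rational(19, 20)) = Rational(19, 10))
Pow(Add(Function('y')(Function('a')(11)), 454), Rational(1, 2)) = Pow(Add(Rational(19, 10), 454), Rational(1, 2)) = Pow(Rational(4559, 10), Rational(1, 2)) = Mul(Rational(1, 10), Pow(45590, Rational(1, 2)))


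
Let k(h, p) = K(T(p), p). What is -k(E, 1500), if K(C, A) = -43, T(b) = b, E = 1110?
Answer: 43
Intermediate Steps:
k(h, p) = -43
-k(E, 1500) = -1*(-43) = 43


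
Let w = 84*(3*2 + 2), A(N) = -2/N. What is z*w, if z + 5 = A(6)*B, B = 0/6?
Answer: -3360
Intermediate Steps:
w = 672 (w = 84*(6 + 2) = 84*8 = 672)
B = 0 (B = 0*(⅙) = 0)
z = -5 (z = -5 - 2/6*0 = -5 - 2*⅙*0 = -5 - ⅓*0 = -5 + 0 = -5)
z*w = -5*672 = -3360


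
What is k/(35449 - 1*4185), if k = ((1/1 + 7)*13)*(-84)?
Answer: -273/977 ≈ -0.27943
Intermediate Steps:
k = -8736 (k = ((1 + 7)*13)*(-84) = (8*13)*(-84) = 104*(-84) = -8736)
k/(35449 - 1*4185) = -8736/(35449 - 1*4185) = -8736/(35449 - 4185) = -8736/31264 = -8736*1/31264 = -273/977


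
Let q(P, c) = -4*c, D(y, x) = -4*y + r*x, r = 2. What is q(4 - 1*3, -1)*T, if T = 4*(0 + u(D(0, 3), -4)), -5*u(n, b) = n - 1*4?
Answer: -32/5 ≈ -6.4000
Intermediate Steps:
D(y, x) = -4*y + 2*x
u(n, b) = ⅘ - n/5 (u(n, b) = -(n - 1*4)/5 = -(n - 4)/5 = -(-4 + n)/5 = ⅘ - n/5)
T = -8/5 (T = 4*(0 + (⅘ - (-4*0 + 2*3)/5)) = 4*(0 + (⅘ - (0 + 6)/5)) = 4*(0 + (⅘ - ⅕*6)) = 4*(0 + (⅘ - 6/5)) = 4*(0 - ⅖) = 4*(-⅖) = -8/5 ≈ -1.6000)
q(4 - 1*3, -1)*T = -4*(-1)*(-8/5) = 4*(-8/5) = -32/5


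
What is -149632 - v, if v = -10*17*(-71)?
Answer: -161702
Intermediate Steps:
v = 12070 (v = -170*(-71) = 12070)
-149632 - v = -149632 - 1*12070 = -149632 - 12070 = -161702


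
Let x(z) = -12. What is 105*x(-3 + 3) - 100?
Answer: -1360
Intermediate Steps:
105*x(-3 + 3) - 100 = 105*(-12) - 100 = -1260 - 100 = -1360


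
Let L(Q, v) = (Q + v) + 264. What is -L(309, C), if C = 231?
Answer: -804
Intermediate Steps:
L(Q, v) = 264 + Q + v
-L(309, C) = -(264 + 309 + 231) = -1*804 = -804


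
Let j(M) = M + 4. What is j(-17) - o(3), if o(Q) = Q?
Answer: -16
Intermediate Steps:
j(M) = 4 + M
j(-17) - o(3) = (4 - 17) - 1*3 = -13 - 3 = -16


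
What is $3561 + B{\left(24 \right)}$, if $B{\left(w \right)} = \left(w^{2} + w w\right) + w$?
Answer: $4737$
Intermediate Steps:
$B{\left(w \right)} = w + 2 w^{2}$ ($B{\left(w \right)} = \left(w^{2} + w^{2}\right) + w = 2 w^{2} + w = w + 2 w^{2}$)
$3561 + B{\left(24 \right)} = 3561 + 24 \left(1 + 2 \cdot 24\right) = 3561 + 24 \left(1 + 48\right) = 3561 + 24 \cdot 49 = 3561 + 1176 = 4737$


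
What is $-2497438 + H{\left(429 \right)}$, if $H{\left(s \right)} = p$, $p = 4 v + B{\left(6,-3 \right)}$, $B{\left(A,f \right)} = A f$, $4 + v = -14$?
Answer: $-2497528$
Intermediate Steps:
$v = -18$ ($v = -4 - 14 = -18$)
$p = -90$ ($p = 4 \left(-18\right) + 6 \left(-3\right) = -72 - 18 = -90$)
$H{\left(s \right)} = -90$
$-2497438 + H{\left(429 \right)} = -2497438 - 90 = -2497528$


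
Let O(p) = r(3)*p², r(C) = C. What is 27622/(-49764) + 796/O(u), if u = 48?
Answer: -3152315/7166016 ≈ -0.43990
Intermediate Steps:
O(p) = 3*p²
27622/(-49764) + 796/O(u) = 27622/(-49764) + 796/((3*48²)) = 27622*(-1/49764) + 796/((3*2304)) = -13811/24882 + 796/6912 = -13811/24882 + 796*(1/6912) = -13811/24882 + 199/1728 = -3152315/7166016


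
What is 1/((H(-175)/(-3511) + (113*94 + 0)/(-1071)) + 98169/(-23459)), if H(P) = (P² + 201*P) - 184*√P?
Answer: -99653794794826181258643/1279967478925685729231089 - 2038997010309805100520*I*√7/1279967478925685729231089 ≈ -0.077857 - 0.0042147*I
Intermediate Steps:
H(P) = P² - 184*√P + 201*P
1/((H(-175)/(-3511) + (113*94 + 0)/(-1071)) + 98169/(-23459)) = 1/((((-175)² - 920*I*√7 + 201*(-175))/(-3511) + (113*94 + 0)/(-1071)) + 98169/(-23459)) = 1/(((30625 - 920*I*√7 - 35175)*(-1/3511) + (10622 + 0)*(-1/1071)) + 98169*(-1/23459)) = 1/(((30625 - 920*I*√7 - 35175)*(-1/3511) + 10622*(-1/1071)) - 98169/23459) = 1/(((-4550 - 920*I*√7)*(-1/3511) - 10622/1071) - 98169/23459) = 1/(((4550/3511 + 920*I*√7/3511) - 10622/1071) - 98169/23459) = 1/((-32420792/3760281 + 920*I*√7/3511) - 98169/23459) = 1/(-1129702385017/88212431979 + 920*I*√7/3511)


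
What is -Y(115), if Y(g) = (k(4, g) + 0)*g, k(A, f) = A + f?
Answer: -13685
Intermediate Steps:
Y(g) = g*(4 + g) (Y(g) = ((4 + g) + 0)*g = (4 + g)*g = g*(4 + g))
-Y(115) = -115*(4 + 115) = -115*119 = -1*13685 = -13685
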